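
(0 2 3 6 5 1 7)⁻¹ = (0 7 1 5 6 3 2)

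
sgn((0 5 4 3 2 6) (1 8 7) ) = -1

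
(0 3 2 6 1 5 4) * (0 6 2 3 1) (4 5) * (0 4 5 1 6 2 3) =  (0 6 4 2 3) (1 5) 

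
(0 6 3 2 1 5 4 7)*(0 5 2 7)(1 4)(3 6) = (0 3 7 5 1 2 4)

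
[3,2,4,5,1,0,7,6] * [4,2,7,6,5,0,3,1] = [6,7,5,0,2,4,1,3]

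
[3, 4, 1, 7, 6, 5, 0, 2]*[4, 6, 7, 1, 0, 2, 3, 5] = [1, 0, 6, 5, 3, 2, 4, 7]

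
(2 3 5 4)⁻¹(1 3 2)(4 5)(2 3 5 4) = (1 5 3)(2 4)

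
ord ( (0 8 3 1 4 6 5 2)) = 8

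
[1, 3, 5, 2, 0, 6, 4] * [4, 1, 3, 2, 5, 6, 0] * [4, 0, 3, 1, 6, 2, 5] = [0, 3, 5, 1, 6, 4, 2]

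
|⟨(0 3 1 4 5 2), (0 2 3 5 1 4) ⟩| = 720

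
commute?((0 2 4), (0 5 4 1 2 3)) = no:(0 2 4) * (0 5 4 1 2 3) = (0 3)(1 2)(4 5), (0 5 4 1 2 3) * (0 2 4) = (0 5)(1 4)(2 3)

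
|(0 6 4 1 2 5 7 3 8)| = 9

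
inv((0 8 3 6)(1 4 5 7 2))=(0 6 3 8)(1 2 7 5 4)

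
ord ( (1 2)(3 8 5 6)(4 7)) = 4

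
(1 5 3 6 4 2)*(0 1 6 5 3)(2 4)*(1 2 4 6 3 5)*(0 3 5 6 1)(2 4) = (0 4 1 6 2 5 3)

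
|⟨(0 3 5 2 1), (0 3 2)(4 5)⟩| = 720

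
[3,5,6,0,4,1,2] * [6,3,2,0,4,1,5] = [0,1,5,6,4,3,2]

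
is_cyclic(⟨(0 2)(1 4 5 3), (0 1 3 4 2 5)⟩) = no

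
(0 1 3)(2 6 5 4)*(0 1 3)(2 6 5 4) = (0 3 1)(2 5)(4 6)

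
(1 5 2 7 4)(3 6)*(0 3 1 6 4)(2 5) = (0 3 4 6 1 2 7)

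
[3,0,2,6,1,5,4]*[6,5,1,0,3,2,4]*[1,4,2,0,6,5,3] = [1,3,4,6,5,2,0]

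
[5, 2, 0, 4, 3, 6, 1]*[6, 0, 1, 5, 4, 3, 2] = [3, 1, 6, 4, 5, 2, 0]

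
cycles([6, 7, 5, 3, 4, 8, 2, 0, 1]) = (0 6 2 5 8 1 7)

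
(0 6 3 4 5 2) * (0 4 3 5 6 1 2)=(0 1 2 4 6 5)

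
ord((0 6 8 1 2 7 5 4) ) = 8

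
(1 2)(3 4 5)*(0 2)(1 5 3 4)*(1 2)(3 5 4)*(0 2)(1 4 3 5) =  (0 4 1 2 3)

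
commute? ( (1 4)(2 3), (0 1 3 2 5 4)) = no: (1 4)(2 3)*(0 1 3 2 5 4) = (0 1)(3 5 4), (0 1 3 2 5 4)*(1 4)(2 3) = (0 4)(1 2 5)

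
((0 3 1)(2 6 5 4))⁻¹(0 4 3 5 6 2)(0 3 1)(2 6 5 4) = (1 4 5 6 3 2)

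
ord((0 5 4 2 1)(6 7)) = 10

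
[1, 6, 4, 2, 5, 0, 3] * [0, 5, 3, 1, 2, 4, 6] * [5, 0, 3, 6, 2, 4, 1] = [4, 1, 3, 6, 2, 5, 0]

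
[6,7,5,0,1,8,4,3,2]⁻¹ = [3,4,8,7,6,2,0,1,5]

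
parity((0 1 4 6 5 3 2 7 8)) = even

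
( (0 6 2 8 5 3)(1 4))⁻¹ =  (0 3 5 8 2 6)(1 4)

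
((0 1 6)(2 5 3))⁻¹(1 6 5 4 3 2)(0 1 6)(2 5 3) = (0 3 4 2 5 6)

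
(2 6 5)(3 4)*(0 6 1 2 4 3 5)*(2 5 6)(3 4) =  (0 2 1 5 3 4 6)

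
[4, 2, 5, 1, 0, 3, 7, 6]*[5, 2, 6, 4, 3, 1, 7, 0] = [3, 6, 1, 2, 5, 4, 0, 7]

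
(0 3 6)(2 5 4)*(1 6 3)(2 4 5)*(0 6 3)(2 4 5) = (0 1 3)(2 4 5)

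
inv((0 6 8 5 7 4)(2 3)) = (0 4 7 5 8 6)(2 3)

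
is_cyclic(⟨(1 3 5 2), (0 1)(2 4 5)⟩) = no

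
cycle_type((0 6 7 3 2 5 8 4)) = 8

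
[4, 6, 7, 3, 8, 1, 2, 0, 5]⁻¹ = [7, 5, 6, 3, 0, 8, 1, 2, 4]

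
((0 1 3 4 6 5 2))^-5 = (0 3 6 2 1 4 5)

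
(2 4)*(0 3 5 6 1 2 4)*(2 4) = (0 3 5 6 1 4 2) 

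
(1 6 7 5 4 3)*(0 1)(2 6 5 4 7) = (0 1 5 7 4 3)(2 6)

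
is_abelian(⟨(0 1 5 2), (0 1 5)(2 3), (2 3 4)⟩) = no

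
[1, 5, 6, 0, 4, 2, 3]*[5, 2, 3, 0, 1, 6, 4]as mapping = [0→2, 1→6, 2→4, 3→5, 4→1, 5→3, 6→0]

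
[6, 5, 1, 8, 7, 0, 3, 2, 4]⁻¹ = [5, 2, 7, 6, 8, 1, 0, 4, 3]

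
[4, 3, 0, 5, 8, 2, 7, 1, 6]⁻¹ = [2, 7, 5, 1, 0, 3, 8, 6, 4]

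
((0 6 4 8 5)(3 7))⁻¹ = (0 5 8 4 6)(3 7)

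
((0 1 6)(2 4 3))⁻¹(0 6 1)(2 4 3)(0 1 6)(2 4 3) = (0 6 1)(2 4 3)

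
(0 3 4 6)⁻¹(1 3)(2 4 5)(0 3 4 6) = (1 4)(2 6 5)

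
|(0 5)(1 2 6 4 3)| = 10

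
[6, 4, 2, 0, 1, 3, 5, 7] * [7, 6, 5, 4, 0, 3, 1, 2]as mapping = [0→1, 1→0, 2→5, 3→7, 4→6, 5→4, 6→3, 7→2]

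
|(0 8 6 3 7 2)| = 6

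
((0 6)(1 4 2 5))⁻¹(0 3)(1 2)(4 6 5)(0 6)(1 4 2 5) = (0 1 2)(3 6)(4 5)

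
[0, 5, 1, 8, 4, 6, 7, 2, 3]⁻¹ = [0, 2, 7, 8, 4, 1, 5, 6, 3]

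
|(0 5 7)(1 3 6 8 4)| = 15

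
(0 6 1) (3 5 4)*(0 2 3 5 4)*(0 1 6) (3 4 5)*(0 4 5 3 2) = (0 4 2 5 1) 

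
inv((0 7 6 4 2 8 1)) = (0 1 8 2 4 6 7)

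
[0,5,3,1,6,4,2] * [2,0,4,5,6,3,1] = [2,3,5,0,1,6,4]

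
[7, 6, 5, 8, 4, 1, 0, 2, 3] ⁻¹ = [6, 5, 7, 8, 4, 2, 1, 0, 3] 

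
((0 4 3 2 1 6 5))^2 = (0 3 1 5 4 2 6)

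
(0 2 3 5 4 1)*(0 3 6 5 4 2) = (1 3 4)(2 6 5)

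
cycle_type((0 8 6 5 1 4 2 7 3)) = 9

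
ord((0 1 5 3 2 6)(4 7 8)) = 6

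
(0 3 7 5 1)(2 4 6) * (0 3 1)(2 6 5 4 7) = (0 1 3 2 7 4 5)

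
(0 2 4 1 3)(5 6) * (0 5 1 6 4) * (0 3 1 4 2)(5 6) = (2 3 6 4 5)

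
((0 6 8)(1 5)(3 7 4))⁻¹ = (0 8 6)(1 5)(3 4 7)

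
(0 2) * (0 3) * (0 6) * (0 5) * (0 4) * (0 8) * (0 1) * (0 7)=(0 2 3 6 5 4 8 1 7)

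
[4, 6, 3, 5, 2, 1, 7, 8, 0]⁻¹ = [8, 5, 4, 2, 0, 3, 1, 6, 7]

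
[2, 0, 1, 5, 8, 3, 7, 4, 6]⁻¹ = [1, 2, 0, 5, 7, 3, 8, 6, 4]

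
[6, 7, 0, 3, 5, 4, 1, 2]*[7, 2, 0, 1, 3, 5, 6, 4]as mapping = [0→6, 1→4, 2→7, 3→1, 4→5, 5→3, 6→2, 7→0]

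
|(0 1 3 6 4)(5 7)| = 10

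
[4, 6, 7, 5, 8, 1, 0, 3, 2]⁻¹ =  [6, 5, 8, 7, 0, 3, 1, 2, 4]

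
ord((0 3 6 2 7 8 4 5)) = 8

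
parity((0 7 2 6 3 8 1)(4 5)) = odd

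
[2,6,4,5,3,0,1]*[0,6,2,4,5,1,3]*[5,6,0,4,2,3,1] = [0,4,3,6,2,5,1]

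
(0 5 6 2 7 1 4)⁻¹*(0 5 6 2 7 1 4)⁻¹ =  (0 1 2 5 4 7 6)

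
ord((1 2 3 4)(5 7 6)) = 12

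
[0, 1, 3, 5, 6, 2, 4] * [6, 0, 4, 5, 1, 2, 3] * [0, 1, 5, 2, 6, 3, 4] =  [4, 0, 3, 5, 2, 6, 1]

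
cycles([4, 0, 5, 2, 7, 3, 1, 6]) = (0 4 7 6 1)(2 5 3)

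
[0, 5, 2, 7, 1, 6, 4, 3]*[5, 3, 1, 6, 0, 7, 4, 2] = [5, 7, 1, 2, 3, 4, 0, 6] 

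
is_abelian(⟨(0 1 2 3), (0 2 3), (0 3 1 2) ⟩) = no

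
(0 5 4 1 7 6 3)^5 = (0 6 1 5 3 7 4)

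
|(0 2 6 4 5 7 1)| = 7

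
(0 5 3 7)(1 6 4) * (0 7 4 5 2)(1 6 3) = (0 2)(1 3 4 6 5)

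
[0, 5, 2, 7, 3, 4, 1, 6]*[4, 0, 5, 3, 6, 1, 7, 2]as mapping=[0→4, 1→1, 2→5, 3→2, 4→3, 5→6, 6→0, 7→7]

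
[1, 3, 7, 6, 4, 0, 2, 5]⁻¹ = [5, 0, 6, 1, 4, 7, 3, 2]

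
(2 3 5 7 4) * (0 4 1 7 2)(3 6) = (0 4)(1 7)(2 6 3 5)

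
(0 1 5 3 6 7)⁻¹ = (0 7 6 3 5 1)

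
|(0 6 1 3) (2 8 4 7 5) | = 20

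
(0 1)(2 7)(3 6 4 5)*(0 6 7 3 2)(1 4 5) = (0 4 1 6 5 2 3 7)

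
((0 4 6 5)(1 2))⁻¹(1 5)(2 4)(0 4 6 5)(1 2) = (0 2)(1 6)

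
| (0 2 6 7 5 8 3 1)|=8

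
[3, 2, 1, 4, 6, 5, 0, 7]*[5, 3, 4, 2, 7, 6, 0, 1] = [2, 4, 3, 7, 0, 6, 5, 1]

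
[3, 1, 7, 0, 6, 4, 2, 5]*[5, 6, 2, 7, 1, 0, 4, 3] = [7, 6, 3, 5, 4, 1, 2, 0]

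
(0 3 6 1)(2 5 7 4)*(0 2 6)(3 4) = (0 4 6 1 2 5 7 3)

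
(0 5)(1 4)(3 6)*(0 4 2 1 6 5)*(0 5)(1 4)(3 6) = (0 5 1 2 4 3)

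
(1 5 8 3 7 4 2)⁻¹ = (1 2 4 7 3 8 5)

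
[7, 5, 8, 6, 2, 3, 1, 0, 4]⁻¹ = [7, 6, 4, 5, 8, 1, 3, 0, 2]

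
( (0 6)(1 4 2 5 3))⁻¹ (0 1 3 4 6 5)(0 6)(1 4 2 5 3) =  (0 3 6 4 1 2)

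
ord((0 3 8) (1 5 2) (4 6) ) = 6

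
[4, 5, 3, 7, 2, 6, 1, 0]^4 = [7, 5, 4, 2, 0, 6, 1, 3]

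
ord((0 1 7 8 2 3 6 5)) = 8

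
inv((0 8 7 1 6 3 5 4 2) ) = (0 2 4 5 3 6 1 7 8) 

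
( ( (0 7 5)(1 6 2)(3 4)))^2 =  (0 5 7)(1 2 6)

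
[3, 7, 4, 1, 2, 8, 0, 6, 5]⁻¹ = [6, 3, 4, 0, 2, 8, 7, 1, 5]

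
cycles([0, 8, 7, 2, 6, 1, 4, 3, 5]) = (1 8 5)(2 7 3)(4 6)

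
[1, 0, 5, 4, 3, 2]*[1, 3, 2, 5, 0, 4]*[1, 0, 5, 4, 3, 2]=[4, 0, 3, 1, 2, 5]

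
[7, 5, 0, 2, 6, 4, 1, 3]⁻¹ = [2, 6, 3, 7, 5, 1, 4, 0]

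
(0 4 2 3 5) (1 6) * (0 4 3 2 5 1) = (0 3 1 6) (4 5) 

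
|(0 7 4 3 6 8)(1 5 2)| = 6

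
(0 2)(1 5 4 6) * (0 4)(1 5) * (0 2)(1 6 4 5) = (1 6)(2 5)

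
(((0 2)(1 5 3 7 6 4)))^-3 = (0 2)(1 7)(3 4)(5 6)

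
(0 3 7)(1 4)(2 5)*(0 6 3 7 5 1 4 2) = (0 7 6 3 5)(1 2)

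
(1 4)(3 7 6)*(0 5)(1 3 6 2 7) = (0 5)(1 4 3)(2 7)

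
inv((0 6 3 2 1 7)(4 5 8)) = (0 7 1 2 3 6)(4 8 5)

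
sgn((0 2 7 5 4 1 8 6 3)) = 1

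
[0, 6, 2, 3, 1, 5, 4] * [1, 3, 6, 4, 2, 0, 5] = [1, 5, 6, 4, 3, 0, 2]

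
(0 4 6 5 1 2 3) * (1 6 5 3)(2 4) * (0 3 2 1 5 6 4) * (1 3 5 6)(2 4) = (0 3 5 2 6 4 1)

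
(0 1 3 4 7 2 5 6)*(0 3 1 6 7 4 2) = (0 6 3 2 5 7)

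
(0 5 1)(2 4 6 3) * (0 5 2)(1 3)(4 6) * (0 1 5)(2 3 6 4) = (0 3 1)(2 4)(5 6)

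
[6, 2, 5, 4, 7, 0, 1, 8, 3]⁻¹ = [5, 6, 1, 8, 3, 2, 0, 4, 7]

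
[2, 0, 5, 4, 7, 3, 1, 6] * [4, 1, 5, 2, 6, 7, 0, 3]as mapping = [0→5, 1→4, 2→7, 3→6, 4→3, 5→2, 6→1, 7→0]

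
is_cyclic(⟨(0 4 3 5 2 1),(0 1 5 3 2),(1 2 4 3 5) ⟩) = no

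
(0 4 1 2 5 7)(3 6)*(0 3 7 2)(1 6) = (0 4 6 7 3 1)(2 5)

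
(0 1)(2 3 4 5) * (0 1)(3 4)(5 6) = (2 4 6 5)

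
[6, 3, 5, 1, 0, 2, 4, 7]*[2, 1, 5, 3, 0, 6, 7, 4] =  [7, 3, 6, 1, 2, 5, 0, 4]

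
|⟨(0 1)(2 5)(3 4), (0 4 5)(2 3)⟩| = 72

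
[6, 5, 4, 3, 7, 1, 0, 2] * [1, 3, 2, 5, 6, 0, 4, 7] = [4, 0, 6, 5, 7, 3, 1, 2]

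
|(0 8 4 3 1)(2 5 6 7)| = 20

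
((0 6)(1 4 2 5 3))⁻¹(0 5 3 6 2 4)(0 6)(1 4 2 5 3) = (0 5 2 6 3 1)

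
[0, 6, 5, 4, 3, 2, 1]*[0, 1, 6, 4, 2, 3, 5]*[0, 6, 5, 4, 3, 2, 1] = [0, 2, 4, 5, 3, 1, 6]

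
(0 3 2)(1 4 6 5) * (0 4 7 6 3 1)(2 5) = (0 1 7 6 2 4 3 5)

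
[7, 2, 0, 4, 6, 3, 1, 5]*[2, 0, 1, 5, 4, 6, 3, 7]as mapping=[0→7, 1→1, 2→2, 3→4, 4→3, 5→5, 6→0, 7→6]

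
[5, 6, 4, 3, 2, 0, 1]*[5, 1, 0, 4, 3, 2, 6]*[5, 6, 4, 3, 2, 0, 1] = [4, 1, 3, 2, 5, 0, 6]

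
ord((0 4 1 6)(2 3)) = 4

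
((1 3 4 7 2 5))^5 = (1 5 2 7 4 3)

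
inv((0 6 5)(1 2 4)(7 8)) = (0 5 6)(1 4 2)(7 8)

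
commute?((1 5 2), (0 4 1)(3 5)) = no:(1 5 2)*(0 4 1)(3 5) = (0 4 1 3 5 2), (0 4 1)(3 5)*(1 5 2) = (0 4 5 3 2 1)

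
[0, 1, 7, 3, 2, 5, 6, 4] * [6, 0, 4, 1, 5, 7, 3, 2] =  [6, 0, 2, 1, 4, 7, 3, 5]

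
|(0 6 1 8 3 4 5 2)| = 8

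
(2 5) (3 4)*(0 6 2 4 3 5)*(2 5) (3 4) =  (0 6 5 3 4 2) 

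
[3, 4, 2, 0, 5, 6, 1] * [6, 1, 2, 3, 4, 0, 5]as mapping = [0→3, 1→4, 2→2, 3→6, 4→0, 5→5, 6→1]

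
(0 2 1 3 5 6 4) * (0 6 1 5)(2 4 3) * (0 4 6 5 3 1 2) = (0 6 1)(2 3 4 5)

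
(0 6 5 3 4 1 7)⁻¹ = (0 7 1 4 3 5 6)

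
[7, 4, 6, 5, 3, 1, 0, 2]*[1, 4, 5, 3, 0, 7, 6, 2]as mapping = [0→2, 1→0, 2→6, 3→7, 4→3, 5→4, 6→1, 7→5]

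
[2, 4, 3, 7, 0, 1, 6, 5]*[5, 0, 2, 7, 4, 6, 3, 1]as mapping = [0→2, 1→4, 2→7, 3→1, 4→5, 5→0, 6→3, 7→6]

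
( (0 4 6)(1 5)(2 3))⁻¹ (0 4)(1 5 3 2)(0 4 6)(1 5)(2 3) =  (1 2 3 5)(4 6)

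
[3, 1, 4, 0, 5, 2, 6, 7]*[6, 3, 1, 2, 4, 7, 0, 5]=[2, 3, 4, 6, 7, 1, 0, 5]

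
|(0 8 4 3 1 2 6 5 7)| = 9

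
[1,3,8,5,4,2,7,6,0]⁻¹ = [8,0,5,1,4,3,7,6,2]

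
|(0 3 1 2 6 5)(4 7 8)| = 6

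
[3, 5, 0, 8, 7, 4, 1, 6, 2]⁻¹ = [2, 6, 8, 0, 5, 1, 7, 4, 3]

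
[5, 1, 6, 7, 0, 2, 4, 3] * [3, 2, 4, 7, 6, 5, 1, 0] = [5, 2, 1, 0, 3, 4, 6, 7]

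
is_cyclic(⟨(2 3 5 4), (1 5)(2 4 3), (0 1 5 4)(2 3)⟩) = no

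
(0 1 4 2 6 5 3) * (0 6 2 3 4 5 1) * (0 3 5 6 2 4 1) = (0 3 2 4 5 1 6) 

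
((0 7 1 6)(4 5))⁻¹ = (0 6 1 7)(4 5)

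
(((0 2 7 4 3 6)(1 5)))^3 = (0 4)(1 5)(2 3)(6 7)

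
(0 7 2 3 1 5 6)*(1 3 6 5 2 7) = (0 1 2 6)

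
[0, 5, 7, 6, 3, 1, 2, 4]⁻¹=[0, 5, 6, 4, 7, 1, 3, 2]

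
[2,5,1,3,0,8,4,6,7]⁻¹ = [4,2,0,3,6,1,7,8,5]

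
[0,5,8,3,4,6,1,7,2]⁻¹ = [0,6,8,3,4,1,5,7,2]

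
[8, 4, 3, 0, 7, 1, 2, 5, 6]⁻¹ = [3, 5, 6, 2, 1, 7, 8, 4, 0]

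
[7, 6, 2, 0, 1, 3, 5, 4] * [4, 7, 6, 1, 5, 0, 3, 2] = [2, 3, 6, 4, 7, 1, 0, 5]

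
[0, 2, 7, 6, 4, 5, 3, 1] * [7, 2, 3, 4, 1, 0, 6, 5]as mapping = [0→7, 1→3, 2→5, 3→6, 4→1, 5→0, 6→4, 7→2]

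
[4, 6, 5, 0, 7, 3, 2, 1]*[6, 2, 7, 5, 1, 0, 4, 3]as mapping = [0→1, 1→4, 2→0, 3→6, 4→3, 5→5, 6→7, 7→2]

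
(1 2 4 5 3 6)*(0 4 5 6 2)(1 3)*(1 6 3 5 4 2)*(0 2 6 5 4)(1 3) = (0 6 4 1 2)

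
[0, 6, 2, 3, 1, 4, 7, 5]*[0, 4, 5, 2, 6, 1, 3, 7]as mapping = [0→0, 1→3, 2→5, 3→2, 4→4, 5→6, 6→7, 7→1]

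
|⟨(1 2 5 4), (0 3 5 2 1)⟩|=120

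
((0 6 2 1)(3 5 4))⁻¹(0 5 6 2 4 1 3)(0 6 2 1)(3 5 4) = (0 5 6 4 2 1 3)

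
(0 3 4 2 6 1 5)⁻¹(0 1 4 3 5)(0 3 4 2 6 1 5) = (0 3 5 2 4)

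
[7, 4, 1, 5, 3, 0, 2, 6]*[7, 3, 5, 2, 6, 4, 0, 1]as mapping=[0→1, 1→6, 2→3, 3→4, 4→2, 5→7, 6→5, 7→0]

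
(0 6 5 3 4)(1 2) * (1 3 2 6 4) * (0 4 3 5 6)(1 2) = (0 3 2 5 1)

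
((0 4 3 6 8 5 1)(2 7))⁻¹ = (0 1 5 8 6 3 4)(2 7)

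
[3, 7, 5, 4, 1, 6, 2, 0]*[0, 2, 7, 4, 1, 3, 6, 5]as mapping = [0→4, 1→5, 2→3, 3→1, 4→2, 5→6, 6→7, 7→0]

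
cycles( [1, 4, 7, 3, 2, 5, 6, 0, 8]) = (0 1 4 2 7)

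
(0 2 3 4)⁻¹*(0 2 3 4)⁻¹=(0 3)(2 4)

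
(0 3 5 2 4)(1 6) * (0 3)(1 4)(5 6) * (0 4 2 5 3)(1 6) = (0 4)(1 3)(2 6)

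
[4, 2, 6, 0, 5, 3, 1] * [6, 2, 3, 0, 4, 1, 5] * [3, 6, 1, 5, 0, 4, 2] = [0, 5, 4, 2, 6, 3, 1]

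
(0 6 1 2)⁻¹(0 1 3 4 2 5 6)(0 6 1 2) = (0 5 1 6 2 3 4)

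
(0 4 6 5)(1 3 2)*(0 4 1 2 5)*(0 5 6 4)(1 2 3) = (0 2 3 6 5)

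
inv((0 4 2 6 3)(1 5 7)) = (0 3 6 2 4)(1 7 5)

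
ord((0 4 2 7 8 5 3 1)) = 8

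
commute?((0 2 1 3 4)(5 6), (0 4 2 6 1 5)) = no:(0 2 1 3 4)(5 6) * (0 4 2 6 1 5) = (0 6)(1 3 2 5), (0 4 2 6 1 5) * (0 2 1 3 4)(5 6) = (1 6 3 4)(2 5)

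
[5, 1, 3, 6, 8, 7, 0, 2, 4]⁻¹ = [6, 1, 7, 2, 8, 0, 3, 5, 4]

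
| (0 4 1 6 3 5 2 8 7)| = 9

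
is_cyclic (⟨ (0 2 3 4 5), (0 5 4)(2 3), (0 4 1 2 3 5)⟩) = no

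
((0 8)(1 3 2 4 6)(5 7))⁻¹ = (0 8)(1 6 4 2 3)(5 7)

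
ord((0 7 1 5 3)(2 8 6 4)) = 20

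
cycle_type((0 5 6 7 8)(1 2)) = 2.5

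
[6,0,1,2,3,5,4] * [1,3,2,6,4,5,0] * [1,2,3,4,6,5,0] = [1,2,4,3,0,5,6]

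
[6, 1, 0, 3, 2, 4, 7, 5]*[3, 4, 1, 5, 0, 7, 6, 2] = [6, 4, 3, 5, 1, 0, 2, 7]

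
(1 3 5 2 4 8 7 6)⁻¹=(1 6 7 8 4 2 5 3)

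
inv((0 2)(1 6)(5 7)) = (0 2)(1 6)(5 7)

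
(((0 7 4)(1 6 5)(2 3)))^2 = (0 4 7)(1 5 6)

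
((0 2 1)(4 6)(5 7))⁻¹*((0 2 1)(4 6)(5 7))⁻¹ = (0 2 1)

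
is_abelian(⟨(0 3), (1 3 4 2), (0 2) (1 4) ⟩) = no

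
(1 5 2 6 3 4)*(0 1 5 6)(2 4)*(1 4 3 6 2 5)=(0 4 1 2)(3 5)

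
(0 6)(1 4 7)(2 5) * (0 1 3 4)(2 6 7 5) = (0 7 3 4 5 6 1)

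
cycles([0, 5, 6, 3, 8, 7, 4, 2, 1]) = (1 5 7 2 6 4 8)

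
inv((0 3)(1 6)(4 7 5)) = (0 3)(1 6)(4 5 7)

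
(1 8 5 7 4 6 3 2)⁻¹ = (1 2 3 6 4 7 5 8)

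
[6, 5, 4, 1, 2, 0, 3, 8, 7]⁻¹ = [5, 3, 4, 6, 2, 1, 0, 8, 7]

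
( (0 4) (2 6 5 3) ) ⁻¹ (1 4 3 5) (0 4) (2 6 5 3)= (0 2 3 1) 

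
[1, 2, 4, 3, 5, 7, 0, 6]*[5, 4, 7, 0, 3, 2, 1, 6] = [4, 7, 3, 0, 2, 6, 5, 1] 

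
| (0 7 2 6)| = 4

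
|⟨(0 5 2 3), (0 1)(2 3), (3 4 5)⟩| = 720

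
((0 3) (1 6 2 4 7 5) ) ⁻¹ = (0 3) (1 5 7 4 2 6) 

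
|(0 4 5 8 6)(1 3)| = 10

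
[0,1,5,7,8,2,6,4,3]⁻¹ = [0,1,5,8,7,2,6,3,4]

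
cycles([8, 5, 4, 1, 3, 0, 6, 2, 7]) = (0 8 7 2 4 3 1 5)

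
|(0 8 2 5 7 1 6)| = 7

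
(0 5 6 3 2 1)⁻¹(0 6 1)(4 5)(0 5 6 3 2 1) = (0 5 3)(4 6)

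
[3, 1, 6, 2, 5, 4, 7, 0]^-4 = [3, 1, 6, 2, 4, 5, 7, 0]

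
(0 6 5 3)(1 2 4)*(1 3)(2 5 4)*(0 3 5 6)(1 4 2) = (1 6 2)(4 5)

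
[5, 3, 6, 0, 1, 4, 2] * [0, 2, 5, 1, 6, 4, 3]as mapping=[0→4, 1→1, 2→3, 3→0, 4→2, 5→6, 6→5]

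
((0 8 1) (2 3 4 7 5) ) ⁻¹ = (0 1 8) (2 5 7 4 3) 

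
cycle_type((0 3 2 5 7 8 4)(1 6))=2.7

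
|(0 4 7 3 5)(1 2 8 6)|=20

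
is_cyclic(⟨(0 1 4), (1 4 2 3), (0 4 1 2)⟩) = no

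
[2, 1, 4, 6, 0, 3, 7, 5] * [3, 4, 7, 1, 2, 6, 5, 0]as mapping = [0→7, 1→4, 2→2, 3→5, 4→3, 5→1, 6→0, 7→6]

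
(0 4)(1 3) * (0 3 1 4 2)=(0 2)(3 4)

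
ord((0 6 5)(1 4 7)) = 3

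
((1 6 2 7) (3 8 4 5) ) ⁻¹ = (1 7 2 6) (3 5 4 8) 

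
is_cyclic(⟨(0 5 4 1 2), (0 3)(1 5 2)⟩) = no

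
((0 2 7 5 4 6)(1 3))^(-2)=(0 4 7)(2 6 5)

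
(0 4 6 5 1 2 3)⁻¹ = (0 3 2 1 5 6 4)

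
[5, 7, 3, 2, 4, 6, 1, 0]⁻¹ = [7, 6, 3, 2, 4, 0, 5, 1]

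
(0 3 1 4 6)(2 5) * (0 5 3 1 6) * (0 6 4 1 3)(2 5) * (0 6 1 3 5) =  (0 5)(1 3 4)(2 6)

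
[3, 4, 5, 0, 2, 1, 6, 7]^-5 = [3, 5, 4, 0, 1, 2, 6, 7]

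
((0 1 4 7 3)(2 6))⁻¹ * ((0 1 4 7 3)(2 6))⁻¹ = (0 7 1 3 4)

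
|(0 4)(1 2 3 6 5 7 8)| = 14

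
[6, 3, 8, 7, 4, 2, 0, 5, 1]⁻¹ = [6, 8, 5, 1, 4, 7, 0, 3, 2]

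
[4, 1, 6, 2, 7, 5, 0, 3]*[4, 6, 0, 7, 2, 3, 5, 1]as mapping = [0→2, 1→6, 2→5, 3→0, 4→1, 5→3, 6→4, 7→7]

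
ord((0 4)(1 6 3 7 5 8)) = 6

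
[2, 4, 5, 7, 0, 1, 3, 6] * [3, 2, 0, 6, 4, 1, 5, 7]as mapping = [0→0, 1→4, 2→1, 3→7, 4→3, 5→2, 6→6, 7→5]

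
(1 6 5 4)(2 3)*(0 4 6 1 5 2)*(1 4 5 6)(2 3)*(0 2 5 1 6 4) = (0 1)(2 5 6 3)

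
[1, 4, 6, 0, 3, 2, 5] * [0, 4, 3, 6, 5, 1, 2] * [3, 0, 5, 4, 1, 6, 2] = [1, 6, 5, 3, 2, 4, 0]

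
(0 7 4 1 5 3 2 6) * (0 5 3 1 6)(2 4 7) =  (0 2)(1 3 4 6 5)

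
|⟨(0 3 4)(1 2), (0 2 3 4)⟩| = 120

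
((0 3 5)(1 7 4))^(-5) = (0 3 5)(1 7 4)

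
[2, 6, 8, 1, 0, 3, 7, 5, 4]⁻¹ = [4, 3, 0, 5, 8, 7, 1, 6, 2]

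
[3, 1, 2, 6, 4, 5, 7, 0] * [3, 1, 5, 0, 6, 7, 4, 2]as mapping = [0→0, 1→1, 2→5, 3→4, 4→6, 5→7, 6→2, 7→3]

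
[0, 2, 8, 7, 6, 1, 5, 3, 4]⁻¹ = [0, 5, 1, 7, 8, 6, 4, 3, 2]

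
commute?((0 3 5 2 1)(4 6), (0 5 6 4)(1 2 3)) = no:(0 3 5 2 1)(4 6) * (0 5 6 4)(1 2 3) = (0 1 5 3 6), (0 5 6 4)(1 2 3) * (0 3 5 2 1)(4 6) = (0 2 5 4 3)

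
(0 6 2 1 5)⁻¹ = (0 5 1 2 6)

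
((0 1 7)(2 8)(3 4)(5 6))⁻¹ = (0 7 1)(2 8)(3 4)(5 6)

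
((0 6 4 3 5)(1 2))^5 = (1 2)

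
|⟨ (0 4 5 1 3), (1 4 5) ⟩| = 60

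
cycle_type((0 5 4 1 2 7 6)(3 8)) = 2.7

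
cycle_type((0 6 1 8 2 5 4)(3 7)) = 2.7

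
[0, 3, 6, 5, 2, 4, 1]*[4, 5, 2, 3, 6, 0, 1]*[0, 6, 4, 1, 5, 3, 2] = [5, 1, 6, 0, 4, 2, 3]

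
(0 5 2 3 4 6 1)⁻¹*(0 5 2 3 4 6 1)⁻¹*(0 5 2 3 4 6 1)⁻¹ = (0 4 5 6 2 1 3)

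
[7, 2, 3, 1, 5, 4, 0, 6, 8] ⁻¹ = [6, 3, 1, 2, 5, 4, 7, 0, 8] 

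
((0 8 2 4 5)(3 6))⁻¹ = (0 5 4 2 8)(3 6)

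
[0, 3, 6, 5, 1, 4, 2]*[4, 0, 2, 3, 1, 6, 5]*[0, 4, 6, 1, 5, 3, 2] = [5, 1, 3, 2, 0, 4, 6]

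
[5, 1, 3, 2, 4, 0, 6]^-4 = [0, 1, 2, 3, 4, 5, 6]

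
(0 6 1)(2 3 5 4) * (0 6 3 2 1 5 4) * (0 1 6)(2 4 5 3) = (0 2 4 6 3 5 1)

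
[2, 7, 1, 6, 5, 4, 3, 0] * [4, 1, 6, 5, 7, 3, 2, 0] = [6, 0, 1, 2, 3, 7, 5, 4]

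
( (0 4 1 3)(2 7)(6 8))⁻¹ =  (0 3 1 4)(2 7)(6 8)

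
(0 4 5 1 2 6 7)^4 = (0 2 4 6 5 7 1)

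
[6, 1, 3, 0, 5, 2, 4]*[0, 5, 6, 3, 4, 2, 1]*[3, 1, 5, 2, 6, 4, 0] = [1, 4, 2, 3, 5, 0, 6]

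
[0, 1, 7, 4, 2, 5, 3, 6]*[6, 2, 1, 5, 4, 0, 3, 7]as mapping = [0→6, 1→2, 2→7, 3→4, 4→1, 5→0, 6→5, 7→3]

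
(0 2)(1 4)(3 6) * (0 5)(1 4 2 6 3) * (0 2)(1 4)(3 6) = (0 3 6 4 1)(2 5)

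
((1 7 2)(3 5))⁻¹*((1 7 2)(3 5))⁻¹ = (1 7 2)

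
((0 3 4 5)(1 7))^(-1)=(0 5 4 3)(1 7)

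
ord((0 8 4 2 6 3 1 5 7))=9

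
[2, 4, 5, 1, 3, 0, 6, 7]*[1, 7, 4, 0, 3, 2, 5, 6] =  [4, 3, 2, 7, 0, 1, 5, 6]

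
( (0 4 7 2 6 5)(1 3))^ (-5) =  (0 4 7 2 6 5)(1 3)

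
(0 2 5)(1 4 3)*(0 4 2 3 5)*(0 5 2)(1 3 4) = (0 4 2 5 1)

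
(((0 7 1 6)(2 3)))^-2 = (0 1)(6 7)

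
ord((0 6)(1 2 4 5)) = 4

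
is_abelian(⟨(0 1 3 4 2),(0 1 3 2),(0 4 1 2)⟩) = no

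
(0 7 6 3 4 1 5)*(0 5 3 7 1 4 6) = (0 1 3 6 7)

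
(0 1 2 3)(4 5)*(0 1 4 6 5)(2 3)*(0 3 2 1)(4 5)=(0 5 6 4 3)(1 2)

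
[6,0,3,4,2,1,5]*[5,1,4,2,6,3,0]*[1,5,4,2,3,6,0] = [1,6,4,0,3,5,2] 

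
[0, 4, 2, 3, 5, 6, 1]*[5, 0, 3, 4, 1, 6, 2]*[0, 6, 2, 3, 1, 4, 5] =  [4, 6, 3, 1, 5, 2, 0]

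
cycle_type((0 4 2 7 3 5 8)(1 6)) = 2.7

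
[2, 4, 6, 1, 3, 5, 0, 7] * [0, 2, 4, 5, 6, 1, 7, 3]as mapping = [0→4, 1→6, 2→7, 3→2, 4→5, 5→1, 6→0, 7→3]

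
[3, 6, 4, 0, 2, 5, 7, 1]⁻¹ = [3, 7, 4, 0, 2, 5, 1, 6]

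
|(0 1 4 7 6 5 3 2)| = 8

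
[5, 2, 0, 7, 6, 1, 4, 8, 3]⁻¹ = [2, 5, 1, 8, 6, 0, 4, 3, 7]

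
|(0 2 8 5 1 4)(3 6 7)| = 6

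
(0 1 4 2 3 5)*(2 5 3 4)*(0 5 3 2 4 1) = (1 4 3 2)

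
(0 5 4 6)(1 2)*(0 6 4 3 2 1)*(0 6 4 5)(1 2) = (1 2 6 4 5 3)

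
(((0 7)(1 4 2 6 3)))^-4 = (1 4 2 6 3)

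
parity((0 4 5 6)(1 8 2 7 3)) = odd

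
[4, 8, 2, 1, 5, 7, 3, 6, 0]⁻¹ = [8, 3, 2, 6, 0, 4, 7, 5, 1]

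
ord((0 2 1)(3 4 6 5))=12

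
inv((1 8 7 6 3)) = (1 3 6 7 8)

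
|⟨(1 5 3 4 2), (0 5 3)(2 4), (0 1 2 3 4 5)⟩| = 720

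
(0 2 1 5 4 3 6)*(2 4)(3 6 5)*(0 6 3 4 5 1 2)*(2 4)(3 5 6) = (0 6 3 1 2 4 5)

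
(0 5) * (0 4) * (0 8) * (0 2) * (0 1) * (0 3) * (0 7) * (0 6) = (0 5 4 8 2 1 3 7 6)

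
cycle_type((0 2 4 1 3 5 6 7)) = 8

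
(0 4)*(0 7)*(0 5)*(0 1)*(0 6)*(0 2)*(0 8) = (0 4 7 5 1 6 2 8)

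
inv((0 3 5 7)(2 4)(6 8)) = (0 7 5 3)(2 4)(6 8)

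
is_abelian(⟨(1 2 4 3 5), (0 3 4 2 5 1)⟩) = no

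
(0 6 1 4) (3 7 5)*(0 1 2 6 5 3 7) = (0 5 7 3) (1 4) (2 6) 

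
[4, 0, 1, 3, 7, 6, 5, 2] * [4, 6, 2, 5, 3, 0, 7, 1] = [3, 4, 6, 5, 1, 7, 0, 2]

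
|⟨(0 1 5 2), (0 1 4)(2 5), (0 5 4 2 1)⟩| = 120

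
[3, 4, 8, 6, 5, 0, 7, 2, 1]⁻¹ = [5, 8, 7, 0, 1, 4, 3, 6, 2]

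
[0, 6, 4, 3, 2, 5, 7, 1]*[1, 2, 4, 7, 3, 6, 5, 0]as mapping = [0→1, 1→5, 2→3, 3→7, 4→4, 5→6, 6→0, 7→2]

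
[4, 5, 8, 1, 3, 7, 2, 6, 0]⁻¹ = [8, 3, 6, 4, 0, 1, 7, 5, 2]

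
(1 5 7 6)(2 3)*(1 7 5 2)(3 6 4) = (1 2 6 7 4 3)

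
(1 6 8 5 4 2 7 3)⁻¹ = (1 3 7 2 4 5 8 6)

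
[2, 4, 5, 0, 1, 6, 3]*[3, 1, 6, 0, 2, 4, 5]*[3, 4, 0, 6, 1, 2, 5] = [5, 0, 1, 6, 4, 2, 3]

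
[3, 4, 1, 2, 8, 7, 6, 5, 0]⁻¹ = [8, 2, 3, 0, 1, 7, 6, 5, 4]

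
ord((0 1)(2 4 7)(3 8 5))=6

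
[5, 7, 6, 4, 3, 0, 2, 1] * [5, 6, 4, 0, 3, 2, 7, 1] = [2, 1, 7, 3, 0, 5, 4, 6]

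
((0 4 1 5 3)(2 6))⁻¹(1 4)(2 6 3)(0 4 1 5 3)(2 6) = (0 6 2)(1 5)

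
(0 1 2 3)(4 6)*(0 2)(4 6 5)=(0 1)(2 3)(4 5)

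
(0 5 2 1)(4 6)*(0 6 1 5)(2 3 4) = (1 6 2 5 3 4)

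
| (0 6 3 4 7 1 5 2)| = 8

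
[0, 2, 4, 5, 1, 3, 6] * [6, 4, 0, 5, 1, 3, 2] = [6, 0, 1, 3, 4, 5, 2]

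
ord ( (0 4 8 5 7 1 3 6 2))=9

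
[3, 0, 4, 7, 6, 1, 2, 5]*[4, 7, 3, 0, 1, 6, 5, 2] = [0, 4, 1, 2, 5, 7, 3, 6]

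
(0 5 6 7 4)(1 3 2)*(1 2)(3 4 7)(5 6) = (0 6 3 1 4)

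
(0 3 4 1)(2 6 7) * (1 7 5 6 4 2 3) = (0 1)(2 4 7 3)(5 6)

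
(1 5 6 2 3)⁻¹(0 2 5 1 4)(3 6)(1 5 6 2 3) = (0 3 6 5 4)(1 2)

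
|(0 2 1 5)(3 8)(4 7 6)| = 12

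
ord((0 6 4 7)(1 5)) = 4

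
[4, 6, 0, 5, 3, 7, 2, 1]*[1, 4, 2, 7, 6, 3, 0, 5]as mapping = [0→6, 1→0, 2→1, 3→3, 4→7, 5→5, 6→2, 7→4]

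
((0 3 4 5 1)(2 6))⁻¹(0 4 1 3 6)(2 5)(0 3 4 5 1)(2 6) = (0 4 2 3 5)(1 6)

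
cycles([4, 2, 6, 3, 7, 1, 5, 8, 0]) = (0 4 7 8)(1 2 6 5)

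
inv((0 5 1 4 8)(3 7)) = (0 8 4 1 5)(3 7)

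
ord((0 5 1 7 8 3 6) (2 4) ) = 14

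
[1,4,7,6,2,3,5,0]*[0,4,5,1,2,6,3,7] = [4,2,7,3,5,1,6,0]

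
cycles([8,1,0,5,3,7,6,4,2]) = (0 8 2)(3 5 7 4)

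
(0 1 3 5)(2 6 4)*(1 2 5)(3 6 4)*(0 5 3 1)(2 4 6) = (0 4 3)(1 2 6)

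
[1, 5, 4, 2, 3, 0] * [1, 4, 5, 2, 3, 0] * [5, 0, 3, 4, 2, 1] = [2, 5, 4, 1, 3, 0]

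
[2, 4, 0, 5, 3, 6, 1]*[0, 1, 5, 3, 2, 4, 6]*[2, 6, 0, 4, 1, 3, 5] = [3, 0, 2, 1, 4, 5, 6]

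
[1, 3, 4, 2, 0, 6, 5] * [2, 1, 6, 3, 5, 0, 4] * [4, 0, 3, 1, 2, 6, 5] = [0, 1, 6, 5, 3, 2, 4]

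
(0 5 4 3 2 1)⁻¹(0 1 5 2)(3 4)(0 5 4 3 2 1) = (0 4 1 5)(2 3)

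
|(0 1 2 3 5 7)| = 6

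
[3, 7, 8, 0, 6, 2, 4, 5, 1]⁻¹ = [3, 8, 5, 0, 6, 7, 4, 1, 2]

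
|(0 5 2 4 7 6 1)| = 7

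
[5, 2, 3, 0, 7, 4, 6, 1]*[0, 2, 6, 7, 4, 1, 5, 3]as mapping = [0→1, 1→6, 2→7, 3→0, 4→3, 5→4, 6→5, 7→2]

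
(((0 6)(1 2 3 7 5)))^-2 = (1 7 2 5 3)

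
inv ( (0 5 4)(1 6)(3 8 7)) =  (0 4 5)(1 6)(3 7 8)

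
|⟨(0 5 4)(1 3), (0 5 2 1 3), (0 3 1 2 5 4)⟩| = 720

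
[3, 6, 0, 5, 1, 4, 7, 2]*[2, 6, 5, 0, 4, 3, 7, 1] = [0, 7, 2, 3, 6, 4, 1, 5]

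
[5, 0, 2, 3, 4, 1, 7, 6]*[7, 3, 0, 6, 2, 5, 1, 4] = [5, 7, 0, 6, 2, 3, 4, 1]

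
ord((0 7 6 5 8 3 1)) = 7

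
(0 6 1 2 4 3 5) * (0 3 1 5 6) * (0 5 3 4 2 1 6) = (0 5 4 6 3)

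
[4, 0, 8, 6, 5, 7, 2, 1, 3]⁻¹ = [1, 7, 6, 8, 0, 4, 3, 5, 2]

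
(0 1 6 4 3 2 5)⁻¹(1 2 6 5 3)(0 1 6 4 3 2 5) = (0 2 6 5 4)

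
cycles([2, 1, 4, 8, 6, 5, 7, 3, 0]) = (0 2 4 6 7 3 8) 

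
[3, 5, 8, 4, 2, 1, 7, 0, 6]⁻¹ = [7, 5, 4, 0, 3, 1, 8, 6, 2]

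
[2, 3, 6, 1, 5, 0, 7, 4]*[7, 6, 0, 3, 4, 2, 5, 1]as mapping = [0→0, 1→3, 2→5, 3→6, 4→2, 5→7, 6→1, 7→4]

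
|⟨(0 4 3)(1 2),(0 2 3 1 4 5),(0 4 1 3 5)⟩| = 720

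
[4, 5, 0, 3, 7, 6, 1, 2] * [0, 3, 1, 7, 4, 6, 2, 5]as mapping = [0→4, 1→6, 2→0, 3→7, 4→5, 5→2, 6→3, 7→1]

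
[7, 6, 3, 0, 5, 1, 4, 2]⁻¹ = [3, 5, 7, 2, 6, 4, 1, 0]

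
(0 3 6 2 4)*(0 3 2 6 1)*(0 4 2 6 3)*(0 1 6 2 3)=(0 2 3 6)(1 4)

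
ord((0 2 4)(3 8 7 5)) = 12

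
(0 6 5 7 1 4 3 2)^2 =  (0 5 1 3)(2 6 7 4)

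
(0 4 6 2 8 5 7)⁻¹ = (0 7 5 8 2 6 4)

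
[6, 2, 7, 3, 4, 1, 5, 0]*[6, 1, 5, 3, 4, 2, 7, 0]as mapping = [0→7, 1→5, 2→0, 3→3, 4→4, 5→1, 6→2, 7→6]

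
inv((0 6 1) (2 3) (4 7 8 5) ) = (0 1 6) (2 3) (4 5 8 7) 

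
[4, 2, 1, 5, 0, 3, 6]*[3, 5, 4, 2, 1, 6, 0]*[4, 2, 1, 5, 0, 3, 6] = [2, 0, 3, 6, 5, 1, 4]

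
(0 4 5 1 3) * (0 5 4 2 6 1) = (0 2 6 1 3 5)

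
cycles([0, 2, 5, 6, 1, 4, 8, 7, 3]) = (1 2 5 4)(3 6 8)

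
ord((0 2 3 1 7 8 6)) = 7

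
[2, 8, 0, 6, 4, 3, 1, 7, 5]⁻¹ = [2, 6, 0, 5, 4, 8, 3, 7, 1]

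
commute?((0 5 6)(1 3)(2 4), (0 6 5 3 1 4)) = no:(0 5 6)(1 3)(2 4)*(0 6 5 3 1 4) = (0 3 4 2), (0 6 5 3 1 4)*(0 5 6)(1 3)(2 4) = (1 2 4 5)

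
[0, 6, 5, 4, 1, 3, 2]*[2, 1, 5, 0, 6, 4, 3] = [2, 3, 4, 6, 1, 0, 5]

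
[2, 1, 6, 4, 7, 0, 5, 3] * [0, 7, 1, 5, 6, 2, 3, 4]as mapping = [0→1, 1→7, 2→3, 3→6, 4→4, 5→0, 6→2, 7→5]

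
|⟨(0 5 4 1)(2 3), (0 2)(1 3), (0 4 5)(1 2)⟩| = 720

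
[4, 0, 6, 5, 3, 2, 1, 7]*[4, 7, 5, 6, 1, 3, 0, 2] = [1, 4, 0, 3, 6, 5, 7, 2]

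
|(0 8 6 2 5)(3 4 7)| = 15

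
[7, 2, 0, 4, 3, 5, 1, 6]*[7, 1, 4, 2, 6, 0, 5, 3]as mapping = [0→3, 1→4, 2→7, 3→6, 4→2, 5→0, 6→1, 7→5]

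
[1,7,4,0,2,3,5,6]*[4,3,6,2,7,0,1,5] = [3,5,7,4,6,2,0,1]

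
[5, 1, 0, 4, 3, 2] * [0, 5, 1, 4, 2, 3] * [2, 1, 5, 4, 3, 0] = [4, 0, 2, 5, 3, 1]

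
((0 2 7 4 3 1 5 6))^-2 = (0 5 3 7)(1 4 2 6)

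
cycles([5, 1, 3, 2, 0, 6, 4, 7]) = (0 5 6 4)(2 3)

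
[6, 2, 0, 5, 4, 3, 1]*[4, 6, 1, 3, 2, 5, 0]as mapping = [0→0, 1→1, 2→4, 3→5, 4→2, 5→3, 6→6]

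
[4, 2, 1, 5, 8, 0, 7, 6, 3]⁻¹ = [5, 2, 1, 8, 0, 3, 7, 6, 4]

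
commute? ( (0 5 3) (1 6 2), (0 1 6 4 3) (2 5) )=no: (0 5 3) (1 6 2) * (0 1 6 4 3) (2 5)=(0 2 6 5) (1 4 3), (0 1 6 4 3) (2 5) * (0 5 3) (1 6 2)=(0 6 4) (1 2 3 5) 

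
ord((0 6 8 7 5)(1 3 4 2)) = 20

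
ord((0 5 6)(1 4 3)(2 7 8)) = 3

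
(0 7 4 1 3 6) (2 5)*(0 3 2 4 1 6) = (0 7 1 2 5 4 6 3) 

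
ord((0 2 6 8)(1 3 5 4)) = 4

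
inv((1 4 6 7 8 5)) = (1 5 8 7 6 4)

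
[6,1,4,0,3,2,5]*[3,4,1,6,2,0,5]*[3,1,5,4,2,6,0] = [6,2,5,4,0,1,3]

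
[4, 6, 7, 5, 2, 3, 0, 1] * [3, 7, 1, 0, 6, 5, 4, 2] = [6, 4, 2, 5, 1, 0, 3, 7]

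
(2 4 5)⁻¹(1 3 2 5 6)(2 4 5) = (1 3 4 2 6)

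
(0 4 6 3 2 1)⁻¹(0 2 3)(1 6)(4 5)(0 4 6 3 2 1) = (0 3)(1 2 4)(5 6)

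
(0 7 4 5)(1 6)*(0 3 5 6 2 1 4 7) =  (1 2)(3 5)(4 6)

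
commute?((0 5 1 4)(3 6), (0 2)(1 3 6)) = no:(0 5 1 4)(3 6) * (0 2)(1 3 6) = (0 5 3 1 4 2), (0 2)(1 3 6) * (0 5 1 4)(3 6) = (0 2 5 1 6 4)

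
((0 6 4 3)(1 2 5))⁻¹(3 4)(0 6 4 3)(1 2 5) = (0 3)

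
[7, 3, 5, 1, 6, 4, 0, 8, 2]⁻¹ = [6, 3, 8, 1, 5, 2, 4, 0, 7]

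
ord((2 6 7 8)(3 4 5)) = 12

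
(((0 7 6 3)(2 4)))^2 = (0 6)(3 7)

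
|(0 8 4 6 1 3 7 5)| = 8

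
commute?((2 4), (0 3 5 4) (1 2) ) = no:(2 4) * (0 3 5 4) (1 2) = (0 3 5 4 1 2), (0 3 5 4) (1 2) * (2 4) = (0 3 5 2 1 4) 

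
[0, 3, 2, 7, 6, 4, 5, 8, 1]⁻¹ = [0, 8, 2, 1, 5, 6, 4, 3, 7]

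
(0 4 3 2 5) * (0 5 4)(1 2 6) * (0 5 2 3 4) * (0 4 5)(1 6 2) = (1 3 2 4 5)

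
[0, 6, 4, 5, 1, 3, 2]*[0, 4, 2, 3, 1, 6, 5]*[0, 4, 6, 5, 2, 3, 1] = [0, 3, 4, 1, 2, 5, 6]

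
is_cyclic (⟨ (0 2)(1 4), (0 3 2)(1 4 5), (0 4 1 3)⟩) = no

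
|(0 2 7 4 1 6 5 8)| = 8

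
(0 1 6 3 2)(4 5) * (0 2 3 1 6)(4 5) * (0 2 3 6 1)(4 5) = (0 1 2 3 6)(4 5)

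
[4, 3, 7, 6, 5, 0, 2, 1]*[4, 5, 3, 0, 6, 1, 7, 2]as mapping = [0→6, 1→0, 2→2, 3→7, 4→1, 5→4, 6→3, 7→5]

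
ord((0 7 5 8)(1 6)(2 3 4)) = 12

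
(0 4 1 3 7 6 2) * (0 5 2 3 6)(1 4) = (0 1 6 3 7)(2 5)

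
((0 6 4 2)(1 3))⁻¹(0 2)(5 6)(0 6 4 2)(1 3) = (0 6)(4 5)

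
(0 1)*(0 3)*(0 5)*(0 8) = (0 1 3 5 8)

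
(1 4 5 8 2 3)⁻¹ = (1 3 2 8 5 4)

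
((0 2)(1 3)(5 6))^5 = (0 2)(1 3)(5 6)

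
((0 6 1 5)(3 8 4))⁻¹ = (0 5 1 6)(3 4 8)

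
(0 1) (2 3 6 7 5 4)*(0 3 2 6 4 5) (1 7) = (0 7) (1 3 4 6) 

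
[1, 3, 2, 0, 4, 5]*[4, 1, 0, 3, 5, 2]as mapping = [0→1, 1→3, 2→0, 3→4, 4→5, 5→2]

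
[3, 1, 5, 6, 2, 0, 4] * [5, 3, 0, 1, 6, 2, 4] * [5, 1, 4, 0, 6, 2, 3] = [1, 0, 4, 6, 5, 2, 3]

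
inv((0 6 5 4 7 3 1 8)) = (0 8 1 3 7 4 5 6)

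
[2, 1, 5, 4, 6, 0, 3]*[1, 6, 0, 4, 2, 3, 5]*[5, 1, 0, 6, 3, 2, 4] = [5, 4, 6, 0, 2, 1, 3]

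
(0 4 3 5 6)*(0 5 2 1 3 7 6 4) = (1 3 2)(4 7 6 5)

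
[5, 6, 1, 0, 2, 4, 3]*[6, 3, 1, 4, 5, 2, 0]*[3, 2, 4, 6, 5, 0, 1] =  [4, 3, 6, 1, 2, 0, 5]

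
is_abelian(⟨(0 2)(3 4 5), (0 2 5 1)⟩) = no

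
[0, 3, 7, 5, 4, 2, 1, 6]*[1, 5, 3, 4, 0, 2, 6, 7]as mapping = [0→1, 1→4, 2→7, 3→2, 4→0, 5→3, 6→5, 7→6]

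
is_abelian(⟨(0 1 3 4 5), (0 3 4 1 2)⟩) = no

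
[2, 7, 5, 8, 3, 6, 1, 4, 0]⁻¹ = [8, 6, 0, 4, 7, 2, 5, 1, 3]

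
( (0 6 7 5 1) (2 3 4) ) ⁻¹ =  (0 1 5 7 6) (2 4 3) 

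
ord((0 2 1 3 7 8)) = 6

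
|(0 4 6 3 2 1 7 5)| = 8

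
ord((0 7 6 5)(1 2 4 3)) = 4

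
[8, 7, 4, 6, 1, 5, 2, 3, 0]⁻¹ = [8, 4, 6, 7, 2, 5, 3, 1, 0]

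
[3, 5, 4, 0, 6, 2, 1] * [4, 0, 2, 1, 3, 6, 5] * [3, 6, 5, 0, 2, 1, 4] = [6, 4, 0, 2, 1, 5, 3]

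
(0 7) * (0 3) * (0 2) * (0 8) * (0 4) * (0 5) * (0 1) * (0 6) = (0 7 3 2 8 4 5 1 6)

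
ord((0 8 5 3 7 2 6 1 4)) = 9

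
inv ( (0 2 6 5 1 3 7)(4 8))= (0 7 3 1 5 6 2)(4 8)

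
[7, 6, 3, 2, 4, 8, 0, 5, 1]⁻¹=[6, 8, 3, 2, 4, 7, 1, 0, 5]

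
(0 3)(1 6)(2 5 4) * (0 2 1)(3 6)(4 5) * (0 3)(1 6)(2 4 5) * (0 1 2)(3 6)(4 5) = (0 2 4 3 5)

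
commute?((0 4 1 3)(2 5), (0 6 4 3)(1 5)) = no:(0 4 1 3)(2 5) * (0 6 4 3)(1 5) = (0 3 6 4 5 2 1), (0 6 4 3)(1 5) * (0 4 1 3)(2 5) = (0 6 1 2 5 3 4)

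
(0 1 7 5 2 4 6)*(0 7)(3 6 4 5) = (0 1)(2 5)(3 6 7)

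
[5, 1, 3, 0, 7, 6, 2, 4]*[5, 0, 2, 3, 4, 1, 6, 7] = [1, 0, 3, 5, 7, 6, 2, 4]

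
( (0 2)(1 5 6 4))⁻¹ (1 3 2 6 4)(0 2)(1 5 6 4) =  (0 4 1 5 3)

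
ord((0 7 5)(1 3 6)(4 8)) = 6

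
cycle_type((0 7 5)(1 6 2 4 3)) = 3.5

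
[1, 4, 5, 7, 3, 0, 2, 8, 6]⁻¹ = [5, 0, 6, 4, 1, 2, 8, 3, 7]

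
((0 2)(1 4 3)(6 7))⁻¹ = (0 2)(1 3 4)(6 7)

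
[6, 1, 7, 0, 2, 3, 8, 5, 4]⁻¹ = [3, 1, 4, 5, 8, 7, 0, 2, 6]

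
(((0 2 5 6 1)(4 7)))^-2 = (0 6 2 1 5)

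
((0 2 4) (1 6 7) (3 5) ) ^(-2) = (0 2 4) (1 6 7) 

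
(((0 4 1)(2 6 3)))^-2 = (0 4 1)(2 6 3)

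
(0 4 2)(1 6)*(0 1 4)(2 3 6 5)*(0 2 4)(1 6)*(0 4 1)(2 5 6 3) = (0 5 1 6 4 2 3)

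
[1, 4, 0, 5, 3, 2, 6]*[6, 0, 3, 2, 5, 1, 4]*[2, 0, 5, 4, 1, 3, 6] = [2, 3, 6, 0, 5, 4, 1] 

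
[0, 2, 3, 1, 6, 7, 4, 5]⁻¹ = [0, 3, 1, 2, 6, 7, 4, 5]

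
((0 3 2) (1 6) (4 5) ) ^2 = (0 2 3) 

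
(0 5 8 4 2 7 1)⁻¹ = (0 1 7 2 4 8 5)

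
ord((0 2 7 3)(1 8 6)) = 12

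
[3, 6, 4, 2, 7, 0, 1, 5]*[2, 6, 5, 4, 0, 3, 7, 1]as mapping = [0→4, 1→7, 2→0, 3→5, 4→1, 5→2, 6→6, 7→3]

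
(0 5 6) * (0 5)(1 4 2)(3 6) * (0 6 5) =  (0 6)(1 4 2)(3 5)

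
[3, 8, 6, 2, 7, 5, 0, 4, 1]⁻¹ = [6, 8, 3, 0, 7, 5, 2, 4, 1]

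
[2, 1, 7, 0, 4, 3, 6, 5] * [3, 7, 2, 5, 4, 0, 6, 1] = [2, 7, 1, 3, 4, 5, 6, 0]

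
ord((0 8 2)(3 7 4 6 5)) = 15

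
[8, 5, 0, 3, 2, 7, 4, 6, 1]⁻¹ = [2, 8, 4, 3, 6, 1, 7, 5, 0]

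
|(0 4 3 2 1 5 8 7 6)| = 9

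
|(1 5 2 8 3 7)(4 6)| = 6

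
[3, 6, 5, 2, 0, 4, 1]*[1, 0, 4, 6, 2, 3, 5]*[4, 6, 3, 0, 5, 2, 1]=[1, 2, 0, 5, 6, 3, 4]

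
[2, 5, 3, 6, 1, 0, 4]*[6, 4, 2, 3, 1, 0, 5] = [2, 0, 3, 5, 4, 6, 1]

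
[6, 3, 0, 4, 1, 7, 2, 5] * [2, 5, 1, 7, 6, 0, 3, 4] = [3, 7, 2, 6, 5, 4, 1, 0]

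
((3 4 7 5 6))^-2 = (3 5 4 6 7)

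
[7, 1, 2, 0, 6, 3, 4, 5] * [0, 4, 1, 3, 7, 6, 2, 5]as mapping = [0→5, 1→4, 2→1, 3→0, 4→2, 5→3, 6→7, 7→6]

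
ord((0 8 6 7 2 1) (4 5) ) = 6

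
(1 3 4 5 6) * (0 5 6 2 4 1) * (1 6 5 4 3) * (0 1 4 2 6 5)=(0 2 3 5 6 1 4)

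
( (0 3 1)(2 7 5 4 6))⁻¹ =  (0 1 3)(2 6 4 5 7)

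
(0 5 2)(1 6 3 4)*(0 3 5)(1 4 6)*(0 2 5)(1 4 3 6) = (0 2 6)(1 4 3)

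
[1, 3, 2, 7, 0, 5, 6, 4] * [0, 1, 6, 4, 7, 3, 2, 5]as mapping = [0→1, 1→4, 2→6, 3→5, 4→0, 5→3, 6→2, 7→7]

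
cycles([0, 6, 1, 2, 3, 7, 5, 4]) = (1 6 5 7 4 3 2)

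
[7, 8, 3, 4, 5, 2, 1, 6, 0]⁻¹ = [8, 6, 5, 2, 3, 4, 7, 0, 1]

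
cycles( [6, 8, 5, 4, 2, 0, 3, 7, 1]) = (0 6 3 4 2 5)(1 8)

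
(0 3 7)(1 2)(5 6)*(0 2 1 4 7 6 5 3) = (2 4 7)(3 6)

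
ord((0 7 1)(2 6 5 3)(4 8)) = 12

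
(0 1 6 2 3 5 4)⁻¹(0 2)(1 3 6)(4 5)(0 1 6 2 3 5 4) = (0 4)(1 3)(2 6 5)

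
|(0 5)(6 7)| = 2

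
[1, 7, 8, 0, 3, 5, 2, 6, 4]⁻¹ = [3, 0, 6, 4, 8, 5, 7, 1, 2]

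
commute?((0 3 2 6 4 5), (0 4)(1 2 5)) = no:(0 3 2 6 4 5)*(0 4)(1 2 5) = (0 3 5 4 1 2 6), (0 4)(1 2 5)*(0 3 2 6 4 5) = (0 5 1 6 4 3 2)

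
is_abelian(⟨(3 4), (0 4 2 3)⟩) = no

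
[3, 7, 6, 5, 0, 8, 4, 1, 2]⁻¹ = [4, 7, 8, 0, 6, 3, 2, 1, 5]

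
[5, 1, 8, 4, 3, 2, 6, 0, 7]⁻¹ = [7, 1, 5, 4, 3, 0, 6, 8, 2]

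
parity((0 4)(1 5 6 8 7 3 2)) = odd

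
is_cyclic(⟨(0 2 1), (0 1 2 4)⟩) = no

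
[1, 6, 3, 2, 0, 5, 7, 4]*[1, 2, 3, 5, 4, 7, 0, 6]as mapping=[0→2, 1→0, 2→5, 3→3, 4→1, 5→7, 6→6, 7→4]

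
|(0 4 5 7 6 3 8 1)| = 8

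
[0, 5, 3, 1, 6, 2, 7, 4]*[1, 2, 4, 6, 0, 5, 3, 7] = [1, 5, 6, 2, 3, 4, 7, 0]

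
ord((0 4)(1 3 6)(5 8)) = 6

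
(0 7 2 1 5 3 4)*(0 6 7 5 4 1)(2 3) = (0 5 2)(1 4 6 7 3)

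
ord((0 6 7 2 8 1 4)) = 7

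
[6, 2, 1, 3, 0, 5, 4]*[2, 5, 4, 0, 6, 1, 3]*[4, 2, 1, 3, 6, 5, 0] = [3, 6, 5, 4, 1, 2, 0]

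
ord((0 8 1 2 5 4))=6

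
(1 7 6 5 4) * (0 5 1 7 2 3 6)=(0 5 4 7)(1 2 3 6)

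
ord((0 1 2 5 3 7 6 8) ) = 8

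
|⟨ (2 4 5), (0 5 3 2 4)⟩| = 60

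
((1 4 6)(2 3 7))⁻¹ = (1 6 4)(2 7 3)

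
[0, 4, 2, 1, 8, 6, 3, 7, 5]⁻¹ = [0, 3, 2, 6, 1, 8, 5, 7, 4]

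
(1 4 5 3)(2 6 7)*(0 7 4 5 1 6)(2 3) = (0 7 3 6 4 1 5 2)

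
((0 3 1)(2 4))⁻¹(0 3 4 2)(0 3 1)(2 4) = (1 2 4 3)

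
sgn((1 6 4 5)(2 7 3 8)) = 1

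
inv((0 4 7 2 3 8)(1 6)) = (0 8 3 2 7 4)(1 6)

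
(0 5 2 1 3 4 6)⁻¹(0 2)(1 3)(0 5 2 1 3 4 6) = (1 5)(3 4)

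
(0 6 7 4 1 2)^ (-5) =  (0 6 7 4 1 2)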